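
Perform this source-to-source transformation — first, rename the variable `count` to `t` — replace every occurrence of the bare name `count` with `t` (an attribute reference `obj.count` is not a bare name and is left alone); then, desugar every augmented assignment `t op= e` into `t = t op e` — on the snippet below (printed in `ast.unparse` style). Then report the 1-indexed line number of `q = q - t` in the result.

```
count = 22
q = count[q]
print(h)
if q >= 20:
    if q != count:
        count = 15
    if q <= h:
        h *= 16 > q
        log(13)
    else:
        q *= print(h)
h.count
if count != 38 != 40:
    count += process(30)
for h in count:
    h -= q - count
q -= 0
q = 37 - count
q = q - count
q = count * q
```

Transformed code:
t = 22
q = t[q]
print(h)
if q >= 20:
    if q != t:
        t = 15
    if q <= h:
        h = h * (16 > q)
        log(13)
    else:
        q = q * print(h)
h.count
if t != 38 != 40:
    t = t + process(30)
for h in t:
    h = h - (q - t)
q = q - 0
q = 37 - t
q = q - t
q = t * q

19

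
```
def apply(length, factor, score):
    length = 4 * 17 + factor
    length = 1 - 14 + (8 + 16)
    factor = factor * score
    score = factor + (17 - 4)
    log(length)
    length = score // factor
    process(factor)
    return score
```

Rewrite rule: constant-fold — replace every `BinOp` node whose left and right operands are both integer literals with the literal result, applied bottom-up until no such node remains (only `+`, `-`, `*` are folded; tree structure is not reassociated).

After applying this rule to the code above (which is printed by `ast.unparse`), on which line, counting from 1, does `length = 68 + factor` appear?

Transformed code:
def apply(length, factor, score):
    length = 68 + factor
    length = 11
    factor = factor * score
    score = factor + 13
    log(length)
    length = score // factor
    process(factor)
    return score

2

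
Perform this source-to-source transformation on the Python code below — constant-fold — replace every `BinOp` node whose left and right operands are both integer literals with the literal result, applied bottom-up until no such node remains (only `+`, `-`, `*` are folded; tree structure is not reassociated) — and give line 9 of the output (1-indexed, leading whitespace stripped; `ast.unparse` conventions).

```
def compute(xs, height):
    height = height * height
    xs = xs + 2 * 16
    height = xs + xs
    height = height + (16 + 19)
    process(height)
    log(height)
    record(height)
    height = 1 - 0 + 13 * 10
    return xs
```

Transformed code:
def compute(xs, height):
    height = height * height
    xs = xs + 32
    height = xs + xs
    height = height + 35
    process(height)
    log(height)
    record(height)
    height = 131
    return xs

height = 131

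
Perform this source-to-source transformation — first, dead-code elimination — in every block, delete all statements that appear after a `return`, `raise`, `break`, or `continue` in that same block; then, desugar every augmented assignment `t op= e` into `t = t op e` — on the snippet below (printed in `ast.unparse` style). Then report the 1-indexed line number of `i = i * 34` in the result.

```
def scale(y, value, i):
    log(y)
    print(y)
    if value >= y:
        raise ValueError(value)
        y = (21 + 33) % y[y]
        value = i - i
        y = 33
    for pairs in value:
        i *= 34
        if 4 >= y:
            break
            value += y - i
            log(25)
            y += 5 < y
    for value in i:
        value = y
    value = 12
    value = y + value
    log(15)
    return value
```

7

Transformed code:
def scale(y, value, i):
    log(y)
    print(y)
    if value >= y:
        raise ValueError(value)
    for pairs in value:
        i = i * 34
        if 4 >= y:
            break
    for value in i:
        value = y
    value = 12
    value = y + value
    log(15)
    return value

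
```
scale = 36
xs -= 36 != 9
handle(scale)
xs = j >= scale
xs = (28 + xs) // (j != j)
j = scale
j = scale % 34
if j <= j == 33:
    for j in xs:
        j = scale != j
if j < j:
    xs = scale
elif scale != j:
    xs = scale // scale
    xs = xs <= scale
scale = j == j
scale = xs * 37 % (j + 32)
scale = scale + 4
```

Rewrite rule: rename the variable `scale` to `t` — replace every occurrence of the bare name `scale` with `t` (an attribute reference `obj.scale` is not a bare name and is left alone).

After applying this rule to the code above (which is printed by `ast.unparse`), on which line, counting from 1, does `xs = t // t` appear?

14

Transformed code:
t = 36
xs -= 36 != 9
handle(t)
xs = j >= t
xs = (28 + xs) // (j != j)
j = t
j = t % 34
if j <= j == 33:
    for j in xs:
        j = t != j
if j < j:
    xs = t
elif t != j:
    xs = t // t
    xs = xs <= t
t = j == j
t = xs * 37 % (j + 32)
t = t + 4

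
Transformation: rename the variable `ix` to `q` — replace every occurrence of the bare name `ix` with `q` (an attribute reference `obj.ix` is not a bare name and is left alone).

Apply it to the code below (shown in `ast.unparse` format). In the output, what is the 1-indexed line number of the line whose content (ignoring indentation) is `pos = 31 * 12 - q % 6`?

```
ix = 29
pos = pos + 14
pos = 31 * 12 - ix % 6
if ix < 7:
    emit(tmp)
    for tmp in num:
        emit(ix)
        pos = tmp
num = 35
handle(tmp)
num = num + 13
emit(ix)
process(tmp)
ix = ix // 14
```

Transformed code:
q = 29
pos = pos + 14
pos = 31 * 12 - q % 6
if q < 7:
    emit(tmp)
    for tmp in num:
        emit(q)
        pos = tmp
num = 35
handle(tmp)
num = num + 13
emit(q)
process(tmp)
q = q // 14

3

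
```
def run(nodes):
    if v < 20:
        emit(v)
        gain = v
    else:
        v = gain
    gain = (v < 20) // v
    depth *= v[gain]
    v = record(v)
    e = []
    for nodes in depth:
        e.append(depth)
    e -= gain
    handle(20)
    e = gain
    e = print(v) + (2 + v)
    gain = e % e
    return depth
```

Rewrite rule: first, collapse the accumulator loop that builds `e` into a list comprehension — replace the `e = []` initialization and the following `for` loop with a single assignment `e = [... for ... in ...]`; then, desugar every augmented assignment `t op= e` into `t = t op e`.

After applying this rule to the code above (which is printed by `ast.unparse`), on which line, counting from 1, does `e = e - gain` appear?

11

Transformed code:
def run(nodes):
    if v < 20:
        emit(v)
        gain = v
    else:
        v = gain
    gain = (v < 20) // v
    depth = depth * v[gain]
    v = record(v)
    e = [depth for nodes in depth]
    e = e - gain
    handle(20)
    e = gain
    e = print(v) + (2 + v)
    gain = e % e
    return depth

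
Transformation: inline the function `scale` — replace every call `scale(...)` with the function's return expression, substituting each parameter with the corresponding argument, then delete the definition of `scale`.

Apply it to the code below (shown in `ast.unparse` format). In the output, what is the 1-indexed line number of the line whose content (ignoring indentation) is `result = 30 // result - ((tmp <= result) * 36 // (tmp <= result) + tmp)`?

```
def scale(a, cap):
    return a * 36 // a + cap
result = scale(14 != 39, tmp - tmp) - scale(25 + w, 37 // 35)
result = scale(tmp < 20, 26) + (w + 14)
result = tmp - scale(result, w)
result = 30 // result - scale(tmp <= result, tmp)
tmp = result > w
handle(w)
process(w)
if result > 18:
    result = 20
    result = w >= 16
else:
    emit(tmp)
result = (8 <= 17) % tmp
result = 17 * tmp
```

4

Transformed code:
result = (14 != 39) * 36 // (14 != 39) + (tmp - tmp) - ((25 + w) * 36 // (25 + w) + 37 // 35)
result = (tmp < 20) * 36 // (tmp < 20) + 26 + (w + 14)
result = tmp - (result * 36 // result + w)
result = 30 // result - ((tmp <= result) * 36 // (tmp <= result) + tmp)
tmp = result > w
handle(w)
process(w)
if result > 18:
    result = 20
    result = w >= 16
else:
    emit(tmp)
result = (8 <= 17) % tmp
result = 17 * tmp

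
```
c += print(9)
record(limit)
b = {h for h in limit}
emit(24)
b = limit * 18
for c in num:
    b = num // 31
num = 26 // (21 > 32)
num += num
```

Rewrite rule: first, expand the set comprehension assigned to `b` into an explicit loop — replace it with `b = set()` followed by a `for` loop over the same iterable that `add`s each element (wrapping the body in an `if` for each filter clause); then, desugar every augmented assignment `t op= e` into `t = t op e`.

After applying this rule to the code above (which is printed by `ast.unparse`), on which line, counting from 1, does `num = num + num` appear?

Transformed code:
c = c + print(9)
record(limit)
b = set()
for h in limit:
    b.add(h)
emit(24)
b = limit * 18
for c in num:
    b = num // 31
num = 26 // (21 > 32)
num = num + num

11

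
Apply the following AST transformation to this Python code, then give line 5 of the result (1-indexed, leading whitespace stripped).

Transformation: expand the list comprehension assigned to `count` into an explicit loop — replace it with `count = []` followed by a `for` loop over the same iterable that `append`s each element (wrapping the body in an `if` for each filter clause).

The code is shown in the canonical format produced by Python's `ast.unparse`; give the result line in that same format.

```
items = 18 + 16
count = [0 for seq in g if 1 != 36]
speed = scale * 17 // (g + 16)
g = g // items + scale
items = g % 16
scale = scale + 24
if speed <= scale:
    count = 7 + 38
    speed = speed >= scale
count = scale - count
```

Transformed code:
items = 18 + 16
count = []
for seq in g:
    if 1 != 36:
        count.append(0)
speed = scale * 17 // (g + 16)
g = g // items + scale
items = g % 16
scale = scale + 24
if speed <= scale:
    count = 7 + 38
    speed = speed >= scale
count = scale - count

count.append(0)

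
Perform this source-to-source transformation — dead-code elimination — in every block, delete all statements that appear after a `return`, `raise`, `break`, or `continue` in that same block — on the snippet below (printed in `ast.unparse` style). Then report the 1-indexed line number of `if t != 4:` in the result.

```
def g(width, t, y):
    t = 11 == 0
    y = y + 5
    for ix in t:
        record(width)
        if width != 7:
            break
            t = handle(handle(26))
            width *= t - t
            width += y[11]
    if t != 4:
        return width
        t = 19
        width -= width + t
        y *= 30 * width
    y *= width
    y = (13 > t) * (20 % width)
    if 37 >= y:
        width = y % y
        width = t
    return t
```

Transformed code:
def g(width, t, y):
    t = 11 == 0
    y = y + 5
    for ix in t:
        record(width)
        if width != 7:
            break
    if t != 4:
        return width
    y *= width
    y = (13 > t) * (20 % width)
    if 37 >= y:
        width = y % y
        width = t
    return t

8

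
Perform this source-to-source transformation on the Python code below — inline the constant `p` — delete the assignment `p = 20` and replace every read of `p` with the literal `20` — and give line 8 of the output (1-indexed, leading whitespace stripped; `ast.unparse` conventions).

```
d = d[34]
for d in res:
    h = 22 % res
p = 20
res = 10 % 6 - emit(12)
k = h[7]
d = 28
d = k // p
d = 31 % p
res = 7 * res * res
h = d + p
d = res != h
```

d = 31 % 20

Transformed code:
d = d[34]
for d in res:
    h = 22 % res
res = 10 % 6 - emit(12)
k = h[7]
d = 28
d = k // 20
d = 31 % 20
res = 7 * res * res
h = d + 20
d = res != h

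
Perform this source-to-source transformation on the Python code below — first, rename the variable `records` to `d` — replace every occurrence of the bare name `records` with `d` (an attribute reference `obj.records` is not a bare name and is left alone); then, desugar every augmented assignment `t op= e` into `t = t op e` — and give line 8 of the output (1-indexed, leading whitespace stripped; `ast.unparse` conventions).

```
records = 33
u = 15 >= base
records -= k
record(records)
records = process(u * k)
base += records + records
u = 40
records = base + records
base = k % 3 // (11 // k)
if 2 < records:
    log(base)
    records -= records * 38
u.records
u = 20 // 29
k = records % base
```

d = base + d

Transformed code:
d = 33
u = 15 >= base
d = d - k
record(d)
d = process(u * k)
base = base + (d + d)
u = 40
d = base + d
base = k % 3 // (11 // k)
if 2 < d:
    log(base)
    d = d - d * 38
u.records
u = 20 // 29
k = d % base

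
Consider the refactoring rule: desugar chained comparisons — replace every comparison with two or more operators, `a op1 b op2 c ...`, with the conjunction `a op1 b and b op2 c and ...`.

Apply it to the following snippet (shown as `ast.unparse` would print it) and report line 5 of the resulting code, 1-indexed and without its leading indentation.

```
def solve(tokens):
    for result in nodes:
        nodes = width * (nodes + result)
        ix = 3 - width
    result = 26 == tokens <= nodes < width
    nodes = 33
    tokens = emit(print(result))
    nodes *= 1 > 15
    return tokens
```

Transformed code:
def solve(tokens):
    for result in nodes:
        nodes = width * (nodes + result)
        ix = 3 - width
    result = 26 == tokens and tokens <= nodes and (nodes < width)
    nodes = 33
    tokens = emit(print(result))
    nodes *= 1 > 15
    return tokens

result = 26 == tokens and tokens <= nodes and (nodes < width)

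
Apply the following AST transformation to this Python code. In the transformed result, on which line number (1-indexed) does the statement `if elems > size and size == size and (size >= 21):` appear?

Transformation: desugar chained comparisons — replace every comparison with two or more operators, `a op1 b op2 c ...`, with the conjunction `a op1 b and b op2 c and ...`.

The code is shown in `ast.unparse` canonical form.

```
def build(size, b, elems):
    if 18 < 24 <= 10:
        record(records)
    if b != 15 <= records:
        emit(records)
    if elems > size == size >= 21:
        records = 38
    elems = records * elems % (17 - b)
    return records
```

6

Transformed code:
def build(size, b, elems):
    if 18 < 24 and 24 <= 10:
        record(records)
    if b != 15 and 15 <= records:
        emit(records)
    if elems > size and size == size and (size >= 21):
        records = 38
    elems = records * elems % (17 - b)
    return records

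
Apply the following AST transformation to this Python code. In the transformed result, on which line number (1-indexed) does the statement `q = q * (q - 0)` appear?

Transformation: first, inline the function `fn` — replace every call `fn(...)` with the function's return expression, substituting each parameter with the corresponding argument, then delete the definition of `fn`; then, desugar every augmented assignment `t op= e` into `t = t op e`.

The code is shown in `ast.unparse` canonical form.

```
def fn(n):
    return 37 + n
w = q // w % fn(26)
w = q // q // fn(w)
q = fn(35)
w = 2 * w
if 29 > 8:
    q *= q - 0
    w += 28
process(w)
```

6

Transformed code:
w = q // w % (37 + 26)
w = q // q // (37 + w)
q = 37 + 35
w = 2 * w
if 29 > 8:
    q = q * (q - 0)
    w = w + 28
process(w)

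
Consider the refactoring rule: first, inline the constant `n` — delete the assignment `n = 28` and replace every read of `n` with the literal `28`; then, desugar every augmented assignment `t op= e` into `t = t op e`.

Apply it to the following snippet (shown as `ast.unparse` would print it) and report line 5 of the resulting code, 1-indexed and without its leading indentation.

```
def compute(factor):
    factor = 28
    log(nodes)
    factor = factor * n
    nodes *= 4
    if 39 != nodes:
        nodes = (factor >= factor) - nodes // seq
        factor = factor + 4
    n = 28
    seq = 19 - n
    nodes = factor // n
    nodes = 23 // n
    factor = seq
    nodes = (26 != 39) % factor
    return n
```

nodes = nodes * 4

Transformed code:
def compute(factor):
    factor = 28
    log(nodes)
    factor = factor * 28
    nodes = nodes * 4
    if 39 != nodes:
        nodes = (factor >= factor) - nodes // seq
        factor = factor + 4
    seq = 19 - 28
    nodes = factor // 28
    nodes = 23 // 28
    factor = seq
    nodes = (26 != 39) % factor
    return 28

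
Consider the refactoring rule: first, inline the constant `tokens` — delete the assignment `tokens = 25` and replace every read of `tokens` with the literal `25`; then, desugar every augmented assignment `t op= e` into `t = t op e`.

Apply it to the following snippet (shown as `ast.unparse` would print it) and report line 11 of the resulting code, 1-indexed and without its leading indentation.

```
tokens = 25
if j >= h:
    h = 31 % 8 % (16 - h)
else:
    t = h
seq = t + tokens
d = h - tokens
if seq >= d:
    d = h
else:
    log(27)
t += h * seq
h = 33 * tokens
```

t = t + h * seq

Transformed code:
if j >= h:
    h = 31 % 8 % (16 - h)
else:
    t = h
seq = t + 25
d = h - 25
if seq >= d:
    d = h
else:
    log(27)
t = t + h * seq
h = 33 * 25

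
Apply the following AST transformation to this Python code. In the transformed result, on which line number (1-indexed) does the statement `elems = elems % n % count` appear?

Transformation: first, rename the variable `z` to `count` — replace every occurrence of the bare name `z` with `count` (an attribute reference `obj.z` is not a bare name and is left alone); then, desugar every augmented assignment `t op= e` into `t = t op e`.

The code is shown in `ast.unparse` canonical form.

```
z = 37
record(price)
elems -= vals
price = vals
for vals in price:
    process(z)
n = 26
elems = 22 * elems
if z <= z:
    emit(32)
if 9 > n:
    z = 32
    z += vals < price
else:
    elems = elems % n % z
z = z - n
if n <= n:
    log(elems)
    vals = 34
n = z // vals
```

Transformed code:
count = 37
record(price)
elems = elems - vals
price = vals
for vals in price:
    process(count)
n = 26
elems = 22 * elems
if count <= count:
    emit(32)
if 9 > n:
    count = 32
    count = count + (vals < price)
else:
    elems = elems % n % count
count = count - n
if n <= n:
    log(elems)
    vals = 34
n = count // vals

15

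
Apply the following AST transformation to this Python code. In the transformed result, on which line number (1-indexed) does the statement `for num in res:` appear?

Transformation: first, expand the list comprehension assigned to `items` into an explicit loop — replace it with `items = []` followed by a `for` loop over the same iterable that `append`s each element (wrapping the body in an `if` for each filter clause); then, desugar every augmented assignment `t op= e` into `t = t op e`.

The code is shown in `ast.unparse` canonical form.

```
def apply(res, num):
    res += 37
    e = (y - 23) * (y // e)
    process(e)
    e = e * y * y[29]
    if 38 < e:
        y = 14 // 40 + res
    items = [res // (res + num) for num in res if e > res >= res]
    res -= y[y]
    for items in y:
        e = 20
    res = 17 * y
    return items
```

9

Transformed code:
def apply(res, num):
    res = res + 37
    e = (y - 23) * (y // e)
    process(e)
    e = e * y * y[29]
    if 38 < e:
        y = 14 // 40 + res
    items = []
    for num in res:
        if e > res >= res:
            items.append(res // (res + num))
    res = res - y[y]
    for items in y:
        e = 20
    res = 17 * y
    return items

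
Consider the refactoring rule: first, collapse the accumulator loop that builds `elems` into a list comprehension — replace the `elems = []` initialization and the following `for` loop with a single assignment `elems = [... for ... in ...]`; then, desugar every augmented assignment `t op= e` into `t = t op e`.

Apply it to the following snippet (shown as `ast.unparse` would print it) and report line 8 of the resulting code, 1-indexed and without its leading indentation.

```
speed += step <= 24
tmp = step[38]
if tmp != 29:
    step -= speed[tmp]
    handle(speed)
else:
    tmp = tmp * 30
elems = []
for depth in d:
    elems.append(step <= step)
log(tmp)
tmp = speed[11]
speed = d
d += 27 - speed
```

elems = [step <= step for depth in d]

Transformed code:
speed = speed + (step <= 24)
tmp = step[38]
if tmp != 29:
    step = step - speed[tmp]
    handle(speed)
else:
    tmp = tmp * 30
elems = [step <= step for depth in d]
log(tmp)
tmp = speed[11]
speed = d
d = d + (27 - speed)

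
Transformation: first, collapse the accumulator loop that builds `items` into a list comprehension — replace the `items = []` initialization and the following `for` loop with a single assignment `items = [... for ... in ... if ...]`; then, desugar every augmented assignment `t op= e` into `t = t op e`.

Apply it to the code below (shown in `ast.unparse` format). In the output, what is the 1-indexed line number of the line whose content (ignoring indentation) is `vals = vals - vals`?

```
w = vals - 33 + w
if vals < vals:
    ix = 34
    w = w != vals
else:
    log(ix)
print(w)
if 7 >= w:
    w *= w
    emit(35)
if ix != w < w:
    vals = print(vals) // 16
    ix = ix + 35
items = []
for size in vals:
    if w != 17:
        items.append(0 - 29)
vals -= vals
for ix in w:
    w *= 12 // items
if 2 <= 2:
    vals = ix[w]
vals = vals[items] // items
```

Transformed code:
w = vals - 33 + w
if vals < vals:
    ix = 34
    w = w != vals
else:
    log(ix)
print(w)
if 7 >= w:
    w = w * w
    emit(35)
if ix != w < w:
    vals = print(vals) // 16
    ix = ix + 35
items = [0 - 29 for size in vals if w != 17]
vals = vals - vals
for ix in w:
    w = w * (12 // items)
if 2 <= 2:
    vals = ix[w]
vals = vals[items] // items

15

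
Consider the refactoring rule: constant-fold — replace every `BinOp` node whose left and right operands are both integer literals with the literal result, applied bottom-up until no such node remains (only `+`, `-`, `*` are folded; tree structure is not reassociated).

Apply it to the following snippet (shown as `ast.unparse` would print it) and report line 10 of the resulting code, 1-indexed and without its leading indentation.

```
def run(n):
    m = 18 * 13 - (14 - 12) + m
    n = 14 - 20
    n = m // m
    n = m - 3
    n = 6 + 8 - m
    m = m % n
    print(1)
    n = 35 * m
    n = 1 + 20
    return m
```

n = 21

Transformed code:
def run(n):
    m = 232 + m
    n = -6
    n = m // m
    n = m - 3
    n = 14 - m
    m = m % n
    print(1)
    n = 35 * m
    n = 21
    return m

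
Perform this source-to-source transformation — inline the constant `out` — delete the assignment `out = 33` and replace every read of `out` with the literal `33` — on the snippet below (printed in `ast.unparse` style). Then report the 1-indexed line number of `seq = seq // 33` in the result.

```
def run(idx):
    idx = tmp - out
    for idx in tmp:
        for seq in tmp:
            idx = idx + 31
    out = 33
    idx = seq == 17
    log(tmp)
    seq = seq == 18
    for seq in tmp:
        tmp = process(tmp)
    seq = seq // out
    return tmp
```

11

Transformed code:
def run(idx):
    idx = tmp - 33
    for idx in tmp:
        for seq in tmp:
            idx = idx + 31
    idx = seq == 17
    log(tmp)
    seq = seq == 18
    for seq in tmp:
        tmp = process(tmp)
    seq = seq // 33
    return tmp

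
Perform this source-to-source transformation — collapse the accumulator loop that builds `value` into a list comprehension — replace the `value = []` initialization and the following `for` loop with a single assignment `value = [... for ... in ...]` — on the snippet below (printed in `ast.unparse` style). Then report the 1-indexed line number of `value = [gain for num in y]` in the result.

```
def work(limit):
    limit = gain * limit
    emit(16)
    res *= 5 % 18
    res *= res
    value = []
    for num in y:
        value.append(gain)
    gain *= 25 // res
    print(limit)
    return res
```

Transformed code:
def work(limit):
    limit = gain * limit
    emit(16)
    res *= 5 % 18
    res *= res
    value = [gain for num in y]
    gain *= 25 // res
    print(limit)
    return res

6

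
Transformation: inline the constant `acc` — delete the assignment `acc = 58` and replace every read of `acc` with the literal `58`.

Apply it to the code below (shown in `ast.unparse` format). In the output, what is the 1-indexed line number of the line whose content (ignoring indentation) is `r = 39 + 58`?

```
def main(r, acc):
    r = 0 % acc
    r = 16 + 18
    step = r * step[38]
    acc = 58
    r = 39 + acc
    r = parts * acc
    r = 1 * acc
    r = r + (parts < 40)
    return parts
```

Transformed code:
def main(r, acc):
    r = 0 % 58
    r = 16 + 18
    step = r * step[38]
    r = 39 + 58
    r = parts * 58
    r = 1 * 58
    r = r + (parts < 40)
    return parts

5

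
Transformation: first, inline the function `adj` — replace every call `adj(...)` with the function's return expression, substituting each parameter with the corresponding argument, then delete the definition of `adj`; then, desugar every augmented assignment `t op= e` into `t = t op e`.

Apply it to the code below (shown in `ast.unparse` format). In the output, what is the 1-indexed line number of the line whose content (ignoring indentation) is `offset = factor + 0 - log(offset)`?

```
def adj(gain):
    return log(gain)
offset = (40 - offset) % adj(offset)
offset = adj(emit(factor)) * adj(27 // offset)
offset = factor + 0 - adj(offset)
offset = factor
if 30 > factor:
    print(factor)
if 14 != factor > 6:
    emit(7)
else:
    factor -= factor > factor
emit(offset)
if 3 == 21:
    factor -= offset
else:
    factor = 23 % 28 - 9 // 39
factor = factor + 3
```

3

Transformed code:
offset = (40 - offset) % log(offset)
offset = log(emit(factor)) * log(27 // offset)
offset = factor + 0 - log(offset)
offset = factor
if 30 > factor:
    print(factor)
if 14 != factor > 6:
    emit(7)
else:
    factor = factor - (factor > factor)
emit(offset)
if 3 == 21:
    factor = factor - offset
else:
    factor = 23 % 28 - 9 // 39
factor = factor + 3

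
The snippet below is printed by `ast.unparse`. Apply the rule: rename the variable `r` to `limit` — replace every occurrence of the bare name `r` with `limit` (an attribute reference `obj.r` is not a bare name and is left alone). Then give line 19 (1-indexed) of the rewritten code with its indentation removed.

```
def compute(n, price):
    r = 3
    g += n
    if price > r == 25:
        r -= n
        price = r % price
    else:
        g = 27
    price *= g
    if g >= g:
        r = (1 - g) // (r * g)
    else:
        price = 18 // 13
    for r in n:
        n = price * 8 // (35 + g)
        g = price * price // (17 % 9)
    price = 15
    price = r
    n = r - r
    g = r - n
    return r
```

Transformed code:
def compute(n, price):
    limit = 3
    g += n
    if price > limit == 25:
        limit -= n
        price = limit % price
    else:
        g = 27
    price *= g
    if g >= g:
        limit = (1 - g) // (limit * g)
    else:
        price = 18 // 13
    for limit in n:
        n = price * 8 // (35 + g)
        g = price * price // (17 % 9)
    price = 15
    price = limit
    n = limit - limit
    g = limit - n
    return limit

n = limit - limit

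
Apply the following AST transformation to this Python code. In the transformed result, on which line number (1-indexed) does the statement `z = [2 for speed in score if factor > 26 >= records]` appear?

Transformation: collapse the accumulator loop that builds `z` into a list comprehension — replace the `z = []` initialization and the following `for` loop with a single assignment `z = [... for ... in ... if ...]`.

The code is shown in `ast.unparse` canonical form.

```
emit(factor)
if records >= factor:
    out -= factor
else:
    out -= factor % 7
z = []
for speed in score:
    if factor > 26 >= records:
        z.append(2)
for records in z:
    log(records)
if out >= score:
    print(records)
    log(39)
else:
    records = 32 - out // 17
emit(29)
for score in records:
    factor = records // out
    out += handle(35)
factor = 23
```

Transformed code:
emit(factor)
if records >= factor:
    out -= factor
else:
    out -= factor % 7
z = [2 for speed in score if factor > 26 >= records]
for records in z:
    log(records)
if out >= score:
    print(records)
    log(39)
else:
    records = 32 - out // 17
emit(29)
for score in records:
    factor = records // out
    out += handle(35)
factor = 23

6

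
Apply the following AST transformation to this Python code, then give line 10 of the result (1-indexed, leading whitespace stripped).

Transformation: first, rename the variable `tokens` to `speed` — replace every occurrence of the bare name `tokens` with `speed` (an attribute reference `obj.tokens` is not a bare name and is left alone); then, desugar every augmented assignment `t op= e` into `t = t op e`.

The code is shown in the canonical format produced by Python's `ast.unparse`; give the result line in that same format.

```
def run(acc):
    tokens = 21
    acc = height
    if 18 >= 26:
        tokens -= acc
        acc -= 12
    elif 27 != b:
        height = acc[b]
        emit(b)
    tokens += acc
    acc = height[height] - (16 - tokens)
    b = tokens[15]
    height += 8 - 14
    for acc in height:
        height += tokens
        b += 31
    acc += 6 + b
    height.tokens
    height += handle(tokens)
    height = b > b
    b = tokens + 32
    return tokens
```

Transformed code:
def run(acc):
    speed = 21
    acc = height
    if 18 >= 26:
        speed = speed - acc
        acc = acc - 12
    elif 27 != b:
        height = acc[b]
        emit(b)
    speed = speed + acc
    acc = height[height] - (16 - speed)
    b = speed[15]
    height = height + (8 - 14)
    for acc in height:
        height = height + speed
        b = b + 31
    acc = acc + (6 + b)
    height.tokens
    height = height + handle(speed)
    height = b > b
    b = speed + 32
    return speed

speed = speed + acc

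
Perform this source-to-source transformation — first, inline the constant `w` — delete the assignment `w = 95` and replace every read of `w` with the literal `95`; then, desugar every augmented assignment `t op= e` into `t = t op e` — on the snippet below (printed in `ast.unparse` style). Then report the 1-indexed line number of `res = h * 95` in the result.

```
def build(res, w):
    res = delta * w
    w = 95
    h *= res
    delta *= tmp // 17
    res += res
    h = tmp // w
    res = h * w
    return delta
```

Transformed code:
def build(res, w):
    res = delta * 95
    h = h * res
    delta = delta * (tmp // 17)
    res = res + res
    h = tmp // 95
    res = h * 95
    return delta

7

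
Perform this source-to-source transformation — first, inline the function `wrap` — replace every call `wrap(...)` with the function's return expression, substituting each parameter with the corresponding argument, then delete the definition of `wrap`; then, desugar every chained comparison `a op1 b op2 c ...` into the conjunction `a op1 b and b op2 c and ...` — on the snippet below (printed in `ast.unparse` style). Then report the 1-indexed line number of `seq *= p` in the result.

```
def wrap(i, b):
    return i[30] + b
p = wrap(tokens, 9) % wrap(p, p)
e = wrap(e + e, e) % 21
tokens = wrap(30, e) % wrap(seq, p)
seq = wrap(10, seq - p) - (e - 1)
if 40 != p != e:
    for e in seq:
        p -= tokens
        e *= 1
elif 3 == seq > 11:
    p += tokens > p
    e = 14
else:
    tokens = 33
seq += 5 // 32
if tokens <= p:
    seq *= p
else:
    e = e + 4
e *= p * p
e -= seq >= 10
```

16

Transformed code:
p = (tokens[30] + 9) % (p[30] + p)
e = ((e + e)[30] + e) % 21
tokens = (30[30] + e) % (seq[30] + p)
seq = 10[30] + (seq - p) - (e - 1)
if 40 != p and p != e:
    for e in seq:
        p -= tokens
        e *= 1
elif 3 == seq and seq > 11:
    p += tokens > p
    e = 14
else:
    tokens = 33
seq += 5 // 32
if tokens <= p:
    seq *= p
else:
    e = e + 4
e *= p * p
e -= seq >= 10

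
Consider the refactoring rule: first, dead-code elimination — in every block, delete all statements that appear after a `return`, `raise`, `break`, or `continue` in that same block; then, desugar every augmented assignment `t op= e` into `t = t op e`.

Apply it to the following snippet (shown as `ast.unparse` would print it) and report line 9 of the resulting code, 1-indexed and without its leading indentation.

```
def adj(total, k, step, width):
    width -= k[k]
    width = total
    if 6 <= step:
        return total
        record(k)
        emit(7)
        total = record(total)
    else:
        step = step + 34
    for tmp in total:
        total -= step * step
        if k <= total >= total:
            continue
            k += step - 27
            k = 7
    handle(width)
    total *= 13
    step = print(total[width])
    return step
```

total = total - step * step

Transformed code:
def adj(total, k, step, width):
    width = width - k[k]
    width = total
    if 6 <= step:
        return total
    else:
        step = step + 34
    for tmp in total:
        total = total - step * step
        if k <= total >= total:
            continue
    handle(width)
    total = total * 13
    step = print(total[width])
    return step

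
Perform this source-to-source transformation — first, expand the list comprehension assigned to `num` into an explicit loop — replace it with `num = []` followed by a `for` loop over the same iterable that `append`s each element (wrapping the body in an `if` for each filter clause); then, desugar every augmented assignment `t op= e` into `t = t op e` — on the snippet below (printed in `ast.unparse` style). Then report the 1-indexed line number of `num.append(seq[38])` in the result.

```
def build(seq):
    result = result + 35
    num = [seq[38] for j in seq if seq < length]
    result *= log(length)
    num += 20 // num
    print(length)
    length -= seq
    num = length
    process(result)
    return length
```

Transformed code:
def build(seq):
    result = result + 35
    num = []
    for j in seq:
        if seq < length:
            num.append(seq[38])
    result = result * log(length)
    num = num + 20 // num
    print(length)
    length = length - seq
    num = length
    process(result)
    return length

6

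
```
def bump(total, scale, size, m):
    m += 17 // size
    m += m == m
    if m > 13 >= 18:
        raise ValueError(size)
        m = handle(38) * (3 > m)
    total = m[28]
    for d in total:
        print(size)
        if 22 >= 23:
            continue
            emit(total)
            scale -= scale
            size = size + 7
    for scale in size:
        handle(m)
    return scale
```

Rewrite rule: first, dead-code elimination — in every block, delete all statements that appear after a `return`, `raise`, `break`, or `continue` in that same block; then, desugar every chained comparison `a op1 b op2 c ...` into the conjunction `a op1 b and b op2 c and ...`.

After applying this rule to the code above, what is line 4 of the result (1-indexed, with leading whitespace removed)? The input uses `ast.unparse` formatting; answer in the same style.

if m > 13 and 13 >= 18:

Transformed code:
def bump(total, scale, size, m):
    m += 17 // size
    m += m == m
    if m > 13 and 13 >= 18:
        raise ValueError(size)
    total = m[28]
    for d in total:
        print(size)
        if 22 >= 23:
            continue
    for scale in size:
        handle(m)
    return scale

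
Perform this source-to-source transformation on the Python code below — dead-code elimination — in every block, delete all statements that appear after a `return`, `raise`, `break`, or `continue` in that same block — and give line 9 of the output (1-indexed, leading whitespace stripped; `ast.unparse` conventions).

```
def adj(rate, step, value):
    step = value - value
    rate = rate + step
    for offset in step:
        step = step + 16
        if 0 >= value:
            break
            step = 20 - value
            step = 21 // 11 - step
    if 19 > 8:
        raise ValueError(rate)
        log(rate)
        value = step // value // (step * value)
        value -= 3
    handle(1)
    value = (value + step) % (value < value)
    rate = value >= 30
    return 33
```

Transformed code:
def adj(rate, step, value):
    step = value - value
    rate = rate + step
    for offset in step:
        step = step + 16
        if 0 >= value:
            break
    if 19 > 8:
        raise ValueError(rate)
    handle(1)
    value = (value + step) % (value < value)
    rate = value >= 30
    return 33

raise ValueError(rate)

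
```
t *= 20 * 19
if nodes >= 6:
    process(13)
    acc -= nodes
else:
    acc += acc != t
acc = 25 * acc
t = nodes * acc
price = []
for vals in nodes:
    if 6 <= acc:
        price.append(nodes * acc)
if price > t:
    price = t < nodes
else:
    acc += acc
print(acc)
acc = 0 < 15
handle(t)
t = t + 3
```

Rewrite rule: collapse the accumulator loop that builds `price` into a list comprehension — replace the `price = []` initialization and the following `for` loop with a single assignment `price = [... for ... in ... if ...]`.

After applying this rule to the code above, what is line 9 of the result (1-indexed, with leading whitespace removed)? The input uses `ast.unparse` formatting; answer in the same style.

price = [nodes * acc for vals in nodes if 6 <= acc]

Transformed code:
t *= 20 * 19
if nodes >= 6:
    process(13)
    acc -= nodes
else:
    acc += acc != t
acc = 25 * acc
t = nodes * acc
price = [nodes * acc for vals in nodes if 6 <= acc]
if price > t:
    price = t < nodes
else:
    acc += acc
print(acc)
acc = 0 < 15
handle(t)
t = t + 3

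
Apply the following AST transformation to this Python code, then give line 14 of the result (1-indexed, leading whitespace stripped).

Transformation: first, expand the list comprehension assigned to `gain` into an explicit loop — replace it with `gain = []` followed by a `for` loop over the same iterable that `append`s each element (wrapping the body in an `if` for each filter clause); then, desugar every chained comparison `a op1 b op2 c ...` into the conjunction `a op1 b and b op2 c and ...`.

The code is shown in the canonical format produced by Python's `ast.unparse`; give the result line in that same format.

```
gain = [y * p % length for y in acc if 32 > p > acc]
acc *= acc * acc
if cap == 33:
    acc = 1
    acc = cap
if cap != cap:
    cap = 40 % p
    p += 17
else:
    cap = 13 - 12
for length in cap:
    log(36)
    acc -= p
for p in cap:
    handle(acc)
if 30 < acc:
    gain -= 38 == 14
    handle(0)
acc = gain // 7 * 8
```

Transformed code:
gain = []
for y in acc:
    if 32 > p and p > acc:
        gain.append(y * p % length)
acc *= acc * acc
if cap == 33:
    acc = 1
    acc = cap
if cap != cap:
    cap = 40 % p
    p += 17
else:
    cap = 13 - 12
for length in cap:
    log(36)
    acc -= p
for p in cap:
    handle(acc)
if 30 < acc:
    gain -= 38 == 14
    handle(0)
acc = gain // 7 * 8

for length in cap:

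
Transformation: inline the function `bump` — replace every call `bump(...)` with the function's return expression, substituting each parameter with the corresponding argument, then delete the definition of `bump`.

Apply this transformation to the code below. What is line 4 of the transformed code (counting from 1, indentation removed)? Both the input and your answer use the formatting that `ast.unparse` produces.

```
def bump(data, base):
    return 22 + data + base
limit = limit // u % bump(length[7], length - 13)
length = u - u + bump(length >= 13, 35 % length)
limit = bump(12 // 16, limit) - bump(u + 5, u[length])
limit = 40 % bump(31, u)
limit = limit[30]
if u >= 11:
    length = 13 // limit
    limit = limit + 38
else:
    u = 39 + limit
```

limit = 40 % (22 + 31 + u)

Transformed code:
limit = limit // u % (22 + length[7] + (length - 13))
length = u - u + (22 + (length >= 13) + 35 % length)
limit = 22 + 12 // 16 + limit - (22 + (u + 5) + u[length])
limit = 40 % (22 + 31 + u)
limit = limit[30]
if u >= 11:
    length = 13 // limit
    limit = limit + 38
else:
    u = 39 + limit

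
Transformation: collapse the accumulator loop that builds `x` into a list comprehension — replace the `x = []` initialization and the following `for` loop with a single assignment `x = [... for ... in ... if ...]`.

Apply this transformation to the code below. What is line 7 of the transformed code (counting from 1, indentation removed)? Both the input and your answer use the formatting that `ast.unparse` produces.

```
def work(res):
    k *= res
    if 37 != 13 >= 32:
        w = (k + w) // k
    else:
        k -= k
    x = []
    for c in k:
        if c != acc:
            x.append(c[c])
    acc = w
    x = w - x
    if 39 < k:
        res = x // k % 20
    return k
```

Transformed code:
def work(res):
    k *= res
    if 37 != 13 >= 32:
        w = (k + w) // k
    else:
        k -= k
    x = [c[c] for c in k if c != acc]
    acc = w
    x = w - x
    if 39 < k:
        res = x // k % 20
    return k

x = [c[c] for c in k if c != acc]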